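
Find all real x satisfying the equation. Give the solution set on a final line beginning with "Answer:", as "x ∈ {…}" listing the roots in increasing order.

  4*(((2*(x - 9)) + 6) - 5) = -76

Step 1. [4*(((2*(x - 9)) + 6) - 5) = -76] leading coefficient 4: divide by 4, so div: ((2*(x - 9)) + 6) - 5 = -19.
Step 2. [((2*(x - 9)) + 6) - 5 = -19] peel the -5: add 5 from each side ⇒ sub: (2*(x - 9)) + 6 = -14.
Step 3. [(2*(x - 9)) + 6 = -14] common factor 2 (LHS and -14) — divide through. So factor: (x - 9) + 3 = -7.
Step 4. [(x - 9) + 3 = -7] 3 comes off first (subtract 3), so sub: x - 9 = -10.
Step 5. [x - 9 = -10] peel the -9: add 9 from each side ⇒ sub: x = -1.

Answer: x ∈ {-1}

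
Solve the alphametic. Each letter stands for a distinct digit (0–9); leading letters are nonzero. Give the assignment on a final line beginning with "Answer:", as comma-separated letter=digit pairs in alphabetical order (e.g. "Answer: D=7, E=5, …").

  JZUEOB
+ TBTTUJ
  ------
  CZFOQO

Step 1. [col 1: B + J ≡ O (mod 10)] B=9 is one option consistent with column 1 (B + J ≡ O (mod 10), carry-in 0) — take it. So B=9.
Step 2. [col 1: B + J ≡ O (mod 10)] several values work for O in column 1 (B + J ≡ O (mod 10), carry-in 0); try O=1. So O=1.
Step 3. [col 1: B + J ≡ O (mod 10)] column 1: given B=9, O=1, carry-in 0, and digits 1,9 already taken and all letters distinct, B+J≡O (mod 10) forces J=2, so J=2.
Step 4. [col 2: O + U ≡ Q (mod 10)] column 2 (O + U ≡ Q (mod 10), carry-in 1) doesn't pin U yet; pick U=8 and continue. So U=8.
Step 5. [col 2: O + U ≡ Q (mod 10)] column 2 reads O+U+carry(1)=Q with O=1, U=8; with digits 1,2,8,9 already taken and all letters distinct, the only value for Q is 0, so Q=0.
Step 6. [col 3: E + T ≡ O (mod 10)] no forcing yet in column 3 (carry-in 1); E=6 is free and consistent — try it ⇒ E=6.
Step 7. [col 3: E + T ≡ O (mod 10)] in column 3 we have E+T≡O with carry-in 1; given E=6, O=1 and digits 0,1,2,6,8,9 already taken and all letters distinct, that pins T to 4, so T=4.
Step 8. [col 4: U + T ≡ F (mod 10)] column 4 reads U+T+carry(1)=F with U=8, T=4; with digits 0,1,2,4,6,8,9 already taken and all letters distinct, the only value for F is 3 ⇒ F=3.
Step 9. [col 5: Z + B ≡ Z (mod 10)] Z=5 is one option consistent with column 5 (Z + B ≡ Z (mod 10), carry-in 1) — take it, so Z=5.
Step 10. [col 6: J + T ≡ C (mod 10)] column 6: given J=2, T=4, carry-in 1, and digits 0,1,2,3,4,5,6,8,9 already taken and all letters distinct, J+T≡C (mod 10) forces C=7, so C=7.

Answer: B=9, C=7, E=6, F=3, J=2, O=1, Q=0, T=4, U=8, Z=5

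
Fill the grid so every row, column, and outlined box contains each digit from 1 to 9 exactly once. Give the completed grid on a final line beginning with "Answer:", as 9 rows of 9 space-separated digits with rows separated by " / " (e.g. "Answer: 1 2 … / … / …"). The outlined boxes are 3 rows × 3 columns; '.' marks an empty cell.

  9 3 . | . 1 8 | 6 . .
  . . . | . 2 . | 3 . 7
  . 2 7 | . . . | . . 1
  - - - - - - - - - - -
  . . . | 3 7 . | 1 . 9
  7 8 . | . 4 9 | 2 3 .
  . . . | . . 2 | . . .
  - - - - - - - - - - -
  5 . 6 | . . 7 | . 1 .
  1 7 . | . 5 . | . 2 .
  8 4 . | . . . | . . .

Step 1. [r4c8∈{4,5,6,8}] r4c8 is the only open cell in row 4 admitting 8, so r4c8=8.
Step 2. [r7c2∈{9}] only 9 remains possible at r7c2, so r7c2=9.
Step 3. [r3c7∈{4,5,8,9}] across row 3, 8 lands solely at r3c7, so r3c7=8.
Step 4. [r7c7∈{4}] only 4 remains possible at r7c7, so r7c7=4.
Step 5. [r6c3∈{1,3,4,5,9}] across row 6, 9 lands solely at r6c3. So r6c3=9.
Step 6. [r8c7∈{9}] r8c7's peers cover all but 9 ⇒ r8c7=9.
Step 7. [r2c3∈{1,4,5,8}] row 2 places 8 nowhere but r2c3 ⇒ r2c3=8.
Step 8. [r4c1∈{2,4,6}] in col 1, 2 fits only at r4c1. So r4c1=2.
Step 9. [r5c3∈{1,5}] across col 3, 1 lands solely at r5c3, so r5c3=1.
Step 10. [r6c4∈{1,5,6,8}] in row 6, 1 fits only at r6c4 ⇒ r6c4=1.
Step 11. [r8c3∈{3}] r8c3's peers cover all but 3, so r8c3=3.
Step 12. [r4c3∈{4,5}] 4 has one home in row 4: r4c3. So r4c3=4.
Step 13. [r1c3∈{5}] nothing but 5 survives at r1c3, so r1c3=5.
Step 14. [r1c8∈{4}] only 4 remains possible at r1c8 ⇒ r1c8=4.
Step 15. [r6c9∈{4,5,6}] r6c9 is the only open cell in row 6 admitting 4 ⇒ r6c9=4.
Step 16. [r6c5∈{6,8}] r6c5 is the only open cell in row 6 admitting 8. So r6c5=8.
Step 17. [r7c5∈{3}] nothing but 3 survives at r7c5 ⇒ r7c5=3.
Step 18. [r3c6∈{3,4,5,6}] across row 3, 3 lands solely at r3c6, so r3c6=3.
Step 19. [r7c9∈{8}] nothing but 8 survives at r7c9 ⇒ r7c9=8.
Step 20. [r8c9∈{6}] r8c9's peers cover all but 6. So r8c9=6.
Step 21. [r5c4∈{5,6}] row 5 places 6 nowhere but r5c4, so r5c4=6.
Step 22. [r6c8∈{5,6,7}] across col 8, 6 lands solely at r6c8. So r6c8=6.
Step 23. [r8c6∈{4}] r8c6's peers cover all but 4. So r8c6=4.
Step 24. [r6c2∈{5}] r6c2 has the single candidate 5 ⇒ r6c2=5.
Step 25. [r9c7∈{5,7}] r9c7 is the only open cell in col 7 admitting 5, so r9c7=5.
Step 26. [r4c6∈{5}] r4c6's peers cover all but 5 ⇒ r4c6=5.
Step 27. [r2c6∈{6}] r2c6 has the single candidate 6, so r2c6=6.
Step 28. [r3c5∈{9}] nothing but 9 survives at r3c5. So r3c5=9.
Step 29. [r2c1∈{4}] only 4 remains possible at r2c1. So r2c1=4.
Step 30. [r3c8∈{5}] r3c8 is down to just 5. So r3c8=5.
Step 31. [r9c4∈{2,9}] r9c4 is the only open cell in row 9 admitting 9. So r9c4=9.
Step 32. [r9c8∈{7}] only 7 remains possible at r9c8 ⇒ r9c8=7.
Step 33. [r3c4∈{4}] r3c4 is down to just 4 ⇒ r3c4=4.
Step 34. [r9c5∈{6}] only 6 remains possible at r9c5 ⇒ r9c5=6.
Step 35. [r3c1∈{6}] r3c1's peers cover all but 6 ⇒ r3c1=6.
Step 36. [r9c6∈{1}] r9c6 has the single candidate 1, so r9c6=1.
Step 37. [r5c9∈{5}] r5c9 has the single candidate 5 ⇒ r5c9=5.
Step 38. [r1c4∈{7}] r1c4 has the single candidate 7. So r1c4=7.
Step 39. [r2c2∈{1}] r2c2's peers cover all but 1. So r2c2=1.
Step 40. [r1c9∈{2}] only 2 remains possible at r1c9, so r1c9=2.
Step 41. [r9c9∈{3}] r9c9 is down to just 3 ⇒ r9c9=3.
Step 42. [r7c4∈{2}] r7c4's peers cover all but 2, so r7c4=2.
Step 43. [r2c4∈{5}] nothing but 5 survives at r2c4, so r2c4=5.
Step 44. [r6c7∈{7}] r6c7 has the single candidate 7 ⇒ r6c7=7.
Step 45. [r8c4∈{8}] only 8 remains possible at r8c4. So r8c4=8.
Step 46. [r9c3∈{2}] r9c3 is down to just 2, so r9c3=2.
Step 47. [r4c2∈{6}] only 6 remains possible at r4c2, so r4c2=6.
Step 48. [r2c8∈{9}] r2c8 is down to just 9. So r2c8=9.
Step 49. [r6c1∈{3}] r6c1's peers cover all but 3 ⇒ r6c1=3.

Answer: 9 3 5 7 1 8 6 4 2 / 4 1 8 5 2 6 3 9 7 / 6 2 7 4 9 3 8 5 1 / 2 6 4 3 7 5 1 8 9 / 7 8 1 6 4 9 2 3 5 / 3 5 9 1 8 2 7 6 4 / 5 9 6 2 3 7 4 1 8 / 1 7 3 8 5 4 9 2 6 / 8 4 2 9 6 1 5 7 3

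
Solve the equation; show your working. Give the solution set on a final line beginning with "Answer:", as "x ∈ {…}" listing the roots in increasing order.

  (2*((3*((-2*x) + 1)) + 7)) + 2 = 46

Step 1. [(2*((3*((-2*x) + 1)) + 7)) + 2 = 46] peel the +2: subtract 2 from each side. So sub: 2*((3*((-2*x) + 1)) + 7) = 44.
Step 2. [2*((3*((-2*x) + 1)) + 7) = 44] leading coefficient 2: divide by 2. So div: (3*((-2*x) + 1)) + 7 = 22.
Step 3. [(3*((-2*x) + 1)) + 7 = 22] 7 comes off first (subtract 7). So sub: 3*((-2*x) + 1) = 15.
Step 4. [3*((-2*x) + 1) = 15] divide by the outer 3, so div: (-2*x) + 1 = 5.
Step 5. [(-2*x) + 1 = 5] the outer +1 inverts by subtracting 1 ⇒ sub: -2*x = 4.
Step 6. [-2*x = 4] -2·(inner) — divide through by -2. So div: x = -2.

Answer: x ∈ {-2}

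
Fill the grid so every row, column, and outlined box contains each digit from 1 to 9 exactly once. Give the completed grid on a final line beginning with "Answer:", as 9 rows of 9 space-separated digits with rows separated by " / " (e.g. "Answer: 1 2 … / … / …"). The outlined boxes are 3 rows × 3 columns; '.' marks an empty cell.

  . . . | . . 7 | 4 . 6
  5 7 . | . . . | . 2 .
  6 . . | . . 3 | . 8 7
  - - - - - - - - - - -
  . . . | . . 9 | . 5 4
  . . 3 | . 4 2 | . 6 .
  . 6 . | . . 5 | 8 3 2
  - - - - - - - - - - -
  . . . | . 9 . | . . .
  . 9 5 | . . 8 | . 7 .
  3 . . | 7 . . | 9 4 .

Step 1. [r7c8∈{1}] r7c8's peers cover all but 1, so r7c8=1.
Step 2. [r6c4∈{1}] only 1 remains possible at r6c4, so r6c4=1.
Step 3. [r5c4∈{8}] r5c4 has the single candidate 8 ⇒ r5c4=8.
Step 4. [r8c9∈{3}] only 3 remains possible at r8c9 ⇒ r8c9=3.
Step 5. [r7c4∈{2,3,4,5,6}] in row 7, 3 fits only at r7c4 ⇒ r7c4=3.
Step 6. [r9c5∈{1,2,5,6}] in box 8, 5 fits only at r9c5 ⇒ r9c5=5.
Step 7. [r1c8∈{9}] only 9 remains possible at r1c8 ⇒ r1c8=9.
Step 8. [r2c9∈{1}] r2c9 is down to just 1. So r2c9=1.
Step 9. [r9c6∈{1,6}] in col 6, 1 fits only at r9c6 ⇒ r9c6=1.
Step 10. [r8c1∈{1,2,4}] r8c1 is the only open cell in row 8 admitting 1, so r8c1=1.
Step 11. [r8c4∈{2,4,6}] 4 has one home in row 8: r8c4. So r8c4=4.
Step 12. [r8c5∈{2,6}] box 8 places 2 nowhere but r8c5. So r8c5=2.
Step 13. [r7c7∈{2,5,6}] across col 7, 2 lands solely at r7c7. So r7c7=2.
Step 14. [r1c2∈{1,2,3,8}] across row 1, 3 lands solely at r1c2 ⇒ r1c2=3.
Step 15. [r3c5∈{1}] r3c5 is down to just 1. So r3c5=1.
Step 16. [r9c3∈{2,6,8}] r9c3 is the only open cell in row 9 admitting 6. So r9c3=6.
Step 17. [r1c3∈{1,2,8}] row 1 places 1 nowhere but r1c3. So r1c3=1.
Step 18. [r6c5∈{7}] r6c5 has the single candidate 7. So r6c5=7.
Step 19. [r9c2∈{2,8}] row 9 places 2 nowhere but r9c2 ⇒ r9c2=2.
Step 20. [r3c2∈{4}] nothing but 4 survives at r3c2 ⇒ r3c2=4.
Step 21. [r7c2∈{8}] r7c2 is down to just 8 ⇒ r7c2=8.
Step 22. [r4c4∈{6}] nothing but 6 survives at r4c4, so r4c4=6.
Step 23. [r2c5∈{6,8}] col 5 places 6 nowhere but r2c5, so r2c5=6.
Step 24. [r2c3∈{8,9}] 8 has one home in row 2: r2c3, so r2c3=8.
Step 25. [r3c3∈{2,9}] across box 1, 9 lands solely at r3c3. So r3c3=9.
Step 26. [r6c1∈{4,9}] row 6 places 9 nowhere but r6c1, so r6c1=9.
Step 27. [r5c1∈{7}] nothing but 7 survives at r5c1, so r5c1=7.
Step 28. [r3c4∈{2,5}] across row 3, 2 lands solely at r3c4. So r3c4=2.
Step 29. [r4c2∈{1}] r4c2 has the single candidate 1 ⇒ r4c2=1.
Step 30. [r4c1∈{2,8}] row 4 places 8 nowhere but r4c1. So r4c1=8.
Step 31. [r7c1∈{4}] r7c1 is down to just 4. So r7c1=4.
Step 32. [r6c3∈{4}] r6c3 is down to just 4. So r6c3=4.
Step 33. [r9c9∈{8}] r9c9's peers cover all but 8 ⇒ r9c9=8.
Step 34. [r4c7∈{7}] nothing but 7 survives at r4c7. So r4c7=7.
Step 35. [r7c9∈{5}] r7c9 has the single candidate 5. So r7c9=5.
Step 36. [r5c7∈{1}] only 1 remains possible at r5c7. So r5c7=1.
Step 37. [r4c3∈{2}] r4c3's peers cover all but 2 ⇒ r4c3=2.
Step 38. [r7c6∈{6}] only 6 remains possible at r7c6, so r7c6=6.
Step 39. [r1c5∈{8}] only 8 remains possible at r1c5 ⇒ r1c5=8.
Step 40. [r4c5∈{3}] r4c5 has the single candidate 3 ⇒ r4c5=3.
Step 41. [r5c9∈{9}] r5c9's peers cover all but 9, so r5c9=9.
Step 42. [r5c2∈{5}] r5c2 is down to just 5, so r5c2=5.
Step 43. [r2c6∈{4}] r2c6's peers cover all but 4 ⇒ r2c6=4.
Step 44. [r2c7∈{3}] r2c7 has the single candidate 3 ⇒ r2c7=3.
Step 45. [r1c4∈{5}] r1c4's peers cover all but 5. So r1c4=5.
Step 46. [r1c1∈{2}] r1c1 is down to just 2. So r1c1=2.
Step 47. [r8c7∈{6}] nothing but 6 survives at r8c7, so r8c7=6.
Step 48. [r3c7∈{5}] r3c7 is down to just 5. So r3c7=5.
Step 49. [r2c4∈{9}] r2c4's peers cover all but 9 ⇒ r2c4=9.
Step 50. [r7c3∈{7}] r7c3's peers cover all but 7. So r7c3=7.

Answer: 2 3 1 5 8 7 4 9 6 / 5 7 8 9 6 4 3 2 1 / 6 4 9 2 1 3 5 8 7 / 8 1 2 6 3 9 7 5 4 / 7 5 3 8 4 2 1 6 9 / 9 6 4 1 7 5 8 3 2 / 4 8 7 3 9 6 2 1 5 / 1 9 5 4 2 8 6 7 3 / 3 2 6 7 5 1 9 4 8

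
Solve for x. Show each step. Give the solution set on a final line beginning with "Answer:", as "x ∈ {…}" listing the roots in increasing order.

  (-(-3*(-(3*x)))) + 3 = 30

Step 1. [(-(-3*(-(3*x)))) + 3 = 30] the outer +3 inverts by subtracting 3. So sub: -(-3*(-(3*x))) = 27.
Step 2. [-(-3*(-(3*x))) = 27] leading − — multiply by −1, so neg: -3*(-(3*x)) = -27.
Step 3. [-3*(-(3*x)) = -27] leading coefficient -3: divide by -3. So div: -(3*x) = 9.
Step 4. [-(3*x) = 9] flip signs both sides ⇒ neg: 3*x = -9.
Step 5. [3*x = -9] divide by the outer 3 ⇒ div: x = -3.

Answer: x ∈ {-3}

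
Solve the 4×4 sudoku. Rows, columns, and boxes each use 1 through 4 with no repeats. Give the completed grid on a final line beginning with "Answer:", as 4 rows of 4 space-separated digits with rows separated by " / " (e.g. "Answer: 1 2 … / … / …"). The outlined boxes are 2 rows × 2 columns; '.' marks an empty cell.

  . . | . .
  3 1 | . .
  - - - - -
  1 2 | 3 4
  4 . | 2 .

Step 1. [r1c3∈{1,4}] in col 3, 1 fits only at r1c3. So r1c3=1.
Step 2. [r1c4∈{2,3}] r1c4 is the only open cell in row 1 admitting 3 ⇒ r1c4=3.
Step 3. [r4c4∈{1}] only 1 remains possible at r4c4. So r4c4=1.
Step 4. [r1c2∈{4}] r1c2 is down to just 4. So r1c2=4.
Step 5. [r1c1∈{2}] only 2 remains possible at r1c1 ⇒ r1c1=2.
Step 6. [r2c4∈{2}] r2c4 is down to just 2 ⇒ r2c4=2.
Step 7. [r4c2∈{3}] only 3 remains possible at r4c2, so r4c2=3.
Step 8. [r2c3∈{4}] r2c3's peers cover all but 4, so r2c3=4.

Answer: 2 4 1 3 / 3 1 4 2 / 1 2 3 4 / 4 3 2 1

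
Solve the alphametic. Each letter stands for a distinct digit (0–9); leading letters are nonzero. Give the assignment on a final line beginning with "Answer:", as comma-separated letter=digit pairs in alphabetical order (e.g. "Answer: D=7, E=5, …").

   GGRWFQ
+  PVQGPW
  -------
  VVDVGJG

Step 1. [V] V is the leading digit of a 7-digit sum of two 6-digit numbers; the final carry is exactly 1, so V=1.
Step 2. [col 1: Q + W ≡ G (mod 10)] column 1 (Q + W ≡ G (mod 10), carry-in 0) doesn't pin W yet; pick W=9 and continue. So W=9.
Step 3. [col 1: Q + W ≡ G (mod 10)] column 1 (Q + W ≡ G (mod 10), carry-in 0) doesn't pin G yet; pick G=6 and continue, so G=6.
Step 4. [col 1: Q + W ≡ G (mod 10)] column 1 reads Q+W+carry(0)=G with W=9, G=6; with digits 1,6,9 already taken and all letters distinct, the only value for Q is 7 ⇒ Q=7.
Step 5. [col 2: F + P ≡ J (mod 10)] J=0 is one option consistent with column 2 (F + P ≡ J (mod 10), carry-in 1) — take it ⇒ J=0.
Step 6. [col 2: F + P ≡ J (mod 10)] no forcing yet in column 2 (carry-in 1); P=5 is free and consistent — try it. So P=5.
Step 7. [col 2: F + P ≡ J (mod 10)] column 2 reads F+P+carry(1)=J with P=5, J=0; with digits 0,1,5,6,7,9 already taken and all letters distinct, the only value for F is 4, so F=4.
Step 8. [col 4: R + Q ≡ V (mod 10)] column 4 reads R+Q+carry(1)=V with Q=7, V=1; with digits 0,1,4,5,6,7,9 already taken and all letters distinct, the only value for R is 3 ⇒ R=3.
Step 9. [col 5: G + V ≡ D (mod 10)] from column 5 (G=6, V=1, carry-in 1, digits 0,1,3,4,5,6,7,9 already taken and all letters distinct): D must equal 8. So D=8.

Answer: D=8, F=4, G=6, J=0, P=5, Q=7, R=3, V=1, W=9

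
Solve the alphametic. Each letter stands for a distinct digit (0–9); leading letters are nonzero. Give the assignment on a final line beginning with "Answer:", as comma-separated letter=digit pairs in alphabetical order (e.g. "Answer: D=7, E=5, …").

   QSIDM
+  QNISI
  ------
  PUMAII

Step 1. [P] the sum has 6 digits but both addends have 5; that extra leading digit P is the final carry, namely 1 ⇒ P=1.
Step 2. [col 1: M + I ≡ I (mod 10)] column 1: given nothing yet, carry-in 0, and digits 1 already taken and all letters distinct, M+I≡I (mod 10) forces M=0. So M=0.
Step 3. [col 1: M + I ≡ I (mod 10)] no forcing yet in column 1 (carry-in 0); I=4 is free and consistent — try it. So I=4.
Step 4. [col 2: D + S ≡ I (mod 10)] column 2 (D + S ≡ I (mod 10), carry-in 0) doesn't pin S yet; pick S=8 and continue. So S=8.
Step 5. [col 2: D + S ≡ I (mod 10)] from column 2 (S=8, I=4, carry-in 0, digits 0,1,4,8 already taken and all letters distinct): D must equal 6. So D=6.
Step 6. [col 3: I + I ≡ A (mod 10)] column 3 reads I+I+carry(1)=A with I=4; with digits 0,1,4,6,8 already taken and all letters distinct, the only value for A is 9 ⇒ A=9.
Step 7. [col 4: S + N ≡ M (mod 10)] column 4: given S=8, M=0, carry-in 0, and digits 0,1,4,6,8,9 already taken and all letters distinct, S+N≡M (mod 10) forces N=2 ⇒ N=2.
Step 8. [col 5: Q + Q ≡ U (mod 10)] Q=7 is one option consistent with column 5 (Q + Q ≡ U (mod 10), carry-in 1) — take it, so Q=7.
Step 9. [col 5: Q + Q ≡ U (mod 10)] column 5 reads Q+Q+carry(1)=U with Q=7; with digits 0,1,2,4,6,7,8,9 already taken and all letters distinct, the only value for U is 5 ⇒ U=5.

Answer: A=9, D=6, I=4, M=0, N=2, P=1, Q=7, S=8, U=5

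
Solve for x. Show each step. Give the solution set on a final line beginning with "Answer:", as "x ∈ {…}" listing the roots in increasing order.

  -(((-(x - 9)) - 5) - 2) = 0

Step 1. [-(((-(x - 9)) - 5) - 2) = 0] leading − — multiply by −1 ⇒ neg: ((-(x - 9)) - 5) - 2 = 0.
Step 2. [((-(x - 9)) - 5) - 2 = 0] the outer -2 inverts by adding 2, so sub: (-(x - 9)) - 5 = 2.
Step 3. [(-(x - 9)) - 5 = 2] peel the -5: add 5 from each side. So sub: -(x - 9) = 7.
Step 4. [-(x - 9) = 7] flip signs both sides ⇒ neg: x - 9 = -7.
Step 5. [x - 9 = -7] the outer -9 inverts by adding 9, so sub: x = 2.

Answer: x ∈ {2}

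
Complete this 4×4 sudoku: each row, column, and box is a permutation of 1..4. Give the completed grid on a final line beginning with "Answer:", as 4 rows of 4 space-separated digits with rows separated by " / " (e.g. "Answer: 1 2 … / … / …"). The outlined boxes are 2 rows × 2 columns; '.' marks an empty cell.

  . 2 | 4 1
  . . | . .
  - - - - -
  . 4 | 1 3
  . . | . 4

Step 1. [r1c1∈{3}] r1c1's peers cover all but 3 ⇒ r1c1=3.
Step 2. [r2c2∈{1}] nothing but 1 survives at r2c2, so r2c2=1.
Step 3. [r4c3∈{2}] only 2 remains possible at r4c3 ⇒ r4c3=2.
Step 4. [r3c1∈{2}] r3c1's peers cover all but 2, so r3c1=2.
Step 5. [r2c4∈{2}] r2c4's peers cover all but 2 ⇒ r2c4=2.
Step 6. [r4c2∈{3}] r4c2 has the single candidate 3, so r4c2=3.
Step 7. [r2c3∈{3}] r2c3 is down to just 3. So r2c3=3.
Step 8. [r2c1∈{4}] r2c1 has the single candidate 4 ⇒ r2c1=4.
Step 9. [r4c1∈{1}] r4c1's peers cover all but 1. So r4c1=1.

Answer: 3 2 4 1 / 4 1 3 2 / 2 4 1 3 / 1 3 2 4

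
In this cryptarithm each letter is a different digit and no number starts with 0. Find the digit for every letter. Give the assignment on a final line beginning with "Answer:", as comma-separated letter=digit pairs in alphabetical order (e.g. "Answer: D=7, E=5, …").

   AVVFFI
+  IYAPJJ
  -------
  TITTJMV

Step 1. [T] the sum has 7 digits but both addends have 6; that extra leading digit T is the final carry, namely 1. So T=1.
Step 2. [col 1: I + J ≡ V (mod 10)] no forcing yet in column 1 (carry-in 0); J=7 is free and consistent — try it ⇒ J=7.
Step 3. [col 1: I + J ≡ V (mod 10)] several values work for V in column 1 (I + J ≡ V (mod 10), carry-in 0); try V=2 ⇒ V=2.
Step 4. [col 1: I + J ≡ V (mod 10)] column 1 reads I+J+carry(0)=V with J=7, V=2; with digits 1,2,7 already taken and all letters distinct, the only value for I is 5. So I=5.
Step 5. [col 2: F + J ≡ M (mod 10)] column 2 (F + J ≡ M (mod 10), carry-in 1) doesn't pin M yet; pick M=4 and continue. So M=4.
Step 6. [col 2: F + J ≡ M (mod 10)] column 2: given J=7, M=4, carry-in 1, and digits 1,2,4,5,7 already taken and all letters distinct, F+J≡M (mod 10) forces F=6, so F=6.
Step 7. [col 3: F + P ≡ J (mod 10)] column 3: given F=6, J=7, carry-in 1, and digits 1,2,4,5,6,7 already taken and all letters distinct, F+P≡J (mod 10) forces P=0. So P=0.
Step 8. [col 4: V + A ≡ T (mod 10)] column 4: given V=2, T=1, carry-in 0, and digits 0,1,2,4,5,6,7 already taken and all letters distinct, V+A≡T (mod 10) forces A=9, so A=9.
Step 9. [col 5: V + Y ≡ T (mod 10)] column 5 reads V+Y+carry(1)=T with V=2, T=1; with digits 0,1,2,4,5,6,7,9 already taken and all letters distinct, the only value for Y is 8, so Y=8.

Answer: A=9, F=6, I=5, J=7, M=4, P=0, T=1, V=2, Y=8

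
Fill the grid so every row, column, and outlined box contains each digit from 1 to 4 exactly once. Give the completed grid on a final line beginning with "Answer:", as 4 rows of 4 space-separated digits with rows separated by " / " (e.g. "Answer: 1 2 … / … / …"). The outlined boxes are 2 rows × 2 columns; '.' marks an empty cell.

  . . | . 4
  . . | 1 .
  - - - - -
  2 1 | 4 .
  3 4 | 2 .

Step 1. [r1c3∈{3}] r1c3 has the single candidate 3 ⇒ r1c3=3.
Step 2. [r2c2∈{2,3}] in row 2, 3 fits only at r2c2, so r2c2=3.
Step 3. [r2c1∈{4}] only 4 remains possible at r2c1, so r2c1=4.
Step 4. [r4c4∈{1}] r4c4 is down to just 1. So r4c4=1.
Step 5. [r1c1∈{1}] only 1 remains possible at r1c1. So r1c1=1.
Step 6. [r1c2∈{2}] r1c2 is down to just 2 ⇒ r1c2=2.
Step 7. [r3c4∈{3}] r3c4 is down to just 3. So r3c4=3.
Step 8. [r2c4∈{2}] only 2 remains possible at r2c4, so r2c4=2.

Answer: 1 2 3 4 / 4 3 1 2 / 2 1 4 3 / 3 4 2 1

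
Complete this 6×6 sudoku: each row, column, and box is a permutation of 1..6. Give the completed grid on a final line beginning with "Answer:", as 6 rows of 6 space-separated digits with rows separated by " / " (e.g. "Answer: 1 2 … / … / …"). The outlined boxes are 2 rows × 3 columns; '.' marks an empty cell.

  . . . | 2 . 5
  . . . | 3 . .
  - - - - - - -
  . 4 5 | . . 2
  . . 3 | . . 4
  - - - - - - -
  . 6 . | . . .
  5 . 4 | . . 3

Step 1. [r5c6∈{1}] nothing but 1 survives at r5c6, so r5c6=1.
Step 2. [r5c3∈{2}] r5c3 is down to just 2 ⇒ r5c3=2.
Step 3. [r2c6∈{6}] r2c6 is down to just 6, so r2c6=6.
Step 4. [r2c3∈{1}] nothing but 1 survives at r2c3 ⇒ r2c3=1.
Step 5. [r2c5∈{4}] r2c5's peers cover all but 4 ⇒ r2c5=4.
Step 6. [r6c4∈{6}] nothing but 6 survives at r6c4. So r6c4=6.
Step 7. [r3c4∈{1}] nothing but 1 survives at r3c4. So r3c4=1.
Step 8. [r4c1∈{1,2,6}] in col 1, 1 fits only at r4c1. So r4c1=1.
Step 9. [r1c1∈{3,4,6}] in row 1, 4 fits only at r1c1. So r1c1=4.
Step 10. [r5c5∈{5}] r5c5 has the single candidate 5, so r5c5=5.
Step 11. [r4c2∈{2}] nothing but 2 survives at r4c2, so r4c2=2.
Step 12. [r4c5∈{6}] nothing but 6 survives at r4c5, so r4c5=6.
Step 13. [r6c2∈{1}] only 1 remains possible at r6c2 ⇒ r6c2=1.
Step 14. [r4c4∈{5}] r4c4 is down to just 5 ⇒ r4c4=5.
Step 15. [r1c5∈{1}] r1c5 is down to just 1 ⇒ r1c5=1.
Step 16. [r1c3∈{6}] r1c3 has the single candidate 6, so r1c3=6.
Step 17. [r5c4∈{4}] r5c4's peers cover all but 4. So r5c4=4.
Step 18. [r1c2∈{3}] r1c2's peers cover all but 3, so r1c2=3.
Step 19. [r2c2∈{5}] r2c2 has the single candidate 5. So r2c2=5.
Step 20. [r3c5∈{3}] r3c5's peers cover all but 3, so r3c5=3.
Step 21. [r6c5∈{2}] r6c5 has the single candidate 2. So r6c5=2.
Step 22. [r2c1∈{2}] only 2 remains possible at r2c1. So r2c1=2.
Step 23. [r3c1∈{6}] nothing but 6 survives at r3c1 ⇒ r3c1=6.
Step 24. [r5c1∈{3}] only 3 remains possible at r5c1. So r5c1=3.

Answer: 4 3 6 2 1 5 / 2 5 1 3 4 6 / 6 4 5 1 3 2 / 1 2 3 5 6 4 / 3 6 2 4 5 1 / 5 1 4 6 2 3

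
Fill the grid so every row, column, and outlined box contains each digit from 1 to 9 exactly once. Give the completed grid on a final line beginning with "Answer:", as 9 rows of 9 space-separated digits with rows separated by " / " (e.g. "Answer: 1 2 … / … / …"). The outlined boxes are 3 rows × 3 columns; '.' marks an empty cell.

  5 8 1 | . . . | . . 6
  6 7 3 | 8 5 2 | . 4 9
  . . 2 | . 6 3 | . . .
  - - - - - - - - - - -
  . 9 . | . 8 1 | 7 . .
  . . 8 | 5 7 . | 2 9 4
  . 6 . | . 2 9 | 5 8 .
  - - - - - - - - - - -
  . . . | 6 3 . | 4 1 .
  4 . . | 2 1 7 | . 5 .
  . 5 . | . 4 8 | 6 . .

Step 1. [r4c9∈{3}] r4c9's peers cover all but 3. So r4c9=3.
Step 2. [r9c1∈{1,2,3,7,9}] r9c1 is the only open cell in row 9 admitting 1. So r9c1=1.
Step 3. [r3c4∈{1,4,7,9}] 1 has one home in col 4: r3c4. So r3c4=1.
Step 4. [r9c8∈{2,3,7}] in row 9, 3 fits only at r9c8, so r9c8=3.
Step 5. [r7c1∈{2,7,8,9}] 8 has one home in col 1: r7c1 ⇒ r7c1=8.
Step 6. [r7c3∈{7,9}] in row 7, 9 fits only at r7c3. So r7c3=9.
Step 7. [r7c9∈{2,7}] r7c9 is the only open cell in row 7 admitting 7 ⇒ r7c9=7.
Step 8. [r1c4∈{4,7,9}] across col 4, 7 lands solely at r1c4, so r1c4=7.
Step 9. [r3c7∈{8}] only 8 remains possible at r3c7, so r3c7=8.
Step 10. [r4c4∈{4}] only 4 remains possible at r4c4 ⇒ r4c4=4.
Step 11. [r6c1∈{3,7}] r6c1 is the only open cell in col 1 admitting 7 ⇒ r6c1=7.
Step 12. [r8c2∈{3}] r8c2 has the single candidate 3, so r8c2=3.
Step 13. [r6c3∈{4}] r6c3 is down to just 4. So r6c3=4.
Step 14. [r3c1∈{9}] only 9 remains possible at r3c1. So r3c1=9.
Step 15. [r8c3∈{6}] r8c3 is down to just 6 ⇒ r8c3=6.
Step 16. [r1c8∈{2}] nothing but 2 survives at r1c8, so r1c8=2.
Step 17. [r2c7∈{1}] r2c7 has the single candidate 1 ⇒ r2c7=1.
Step 18. [r5c1∈{3}] only 3 remains possible at r5c1, so r5c1=3.
Step 19. [r1c6∈{4}] r1c6 has the single candidate 4. So r1c6=4.
Step 20. [r3c2∈{4}] only 4 remains possible at r3c2 ⇒ r3c2=4.
Step 21. [r4c8∈{6}] r4c8 is down to just 6, so r4c8=6.
Step 22. [r8c7∈{9}] r8c7 is down to just 9. So r8c7=9.
Step 23. [r9c4∈{9}] only 9 remains possible at r9c4. So r9c4=9.
Step 24. [r4c1∈{2}] r4c1's peers cover all but 2, so r4c1=2.
Step 25. [r6c9∈{1}] only 1 remains possible at r6c9 ⇒ r6c9=1.
Step 26. [r4c3∈{5}] r4c3's peers cover all but 5, so r4c3=5.
Step 27. [r5c2∈{1}] r5c2 is down to just 1. So r5c2=1.
Step 28. [r9c9∈{2}] nothing but 2 survives at r9c9. So r9c9=2.
Step 29. [r7c6∈{5}] r7c6's peers cover all but 5 ⇒ r7c6=5.
Step 30. [r9c3∈{7}] r9c3's peers cover all but 7. So r9c3=7.
Step 31. [r1c7∈{3}] only 3 remains possible at r1c7 ⇒ r1c7=3.
Step 32. [r1c5∈{9}] r1c5's peers cover all but 9 ⇒ r1c5=9.
Step 33. [r6c4∈{3}] r6c4's peers cover all but 3, so r6c4=3.
Step 34. [r7c2∈{2}] r7c2 is down to just 2 ⇒ r7c2=2.
Step 35. [r3c8∈{7}] r3c8's peers cover all but 7. So r3c8=7.
Step 36. [r3c9∈{5}] r3c9's peers cover all but 5. So r3c9=5.
Step 37. [r8c9∈{8}] r8c9 has the single candidate 8 ⇒ r8c9=8.
Step 38. [r5c6∈{6}] r5c6 is down to just 6 ⇒ r5c6=6.

Answer: 5 8 1 7 9 4 3 2 6 / 6 7 3 8 5 2 1 4 9 / 9 4 2 1 6 3 8 7 5 / 2 9 5 4 8 1 7 6 3 / 3 1 8 5 7 6 2 9 4 / 7 6 4 3 2 9 5 8 1 / 8 2 9 6 3 5 4 1 7 / 4 3 6 2 1 7 9 5 8 / 1 5 7 9 4 8 6 3 2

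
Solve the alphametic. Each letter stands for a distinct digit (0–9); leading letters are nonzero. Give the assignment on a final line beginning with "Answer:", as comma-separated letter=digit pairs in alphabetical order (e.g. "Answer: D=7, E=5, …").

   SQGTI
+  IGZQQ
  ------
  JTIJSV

Step 1. [col 1: I + Q ≡ V (mod 10)] several values work for I in column 1 (I + Q ≡ V (mod 10), carry-in 0); try I=4. So I=4.
Step 2. [col 1: I + Q ≡ V (mod 10)] no forcing yet in column 1 (carry-in 0); Q=5 is free and consistent — try it, so Q=5.
Step 3. [col 1: I + Q ≡ V (mod 10)] column 1: given I=4, Q=5, carry-in 0, and digits 4,5 already taken and all letters distinct, I+Q≡V (mod 10) forces V=9. So V=9.
Step 4. [J] adding two 5-digit numbers gives at most 5+1 digits, and here it does — J is that final carry and must be 1. So J=1.
Step 5. [col 2: T + Q ≡ S (mod 10)] S=7 is one option consistent with column 2 (T + Q ≡ S (mod 10), carry-in 0) — take it. So S=7.
Step 6. [col 2: T + Q ≡ S (mod 10)] from column 2 (Q=5, S=7, carry-in 0, digits 1,4,5,7,9 already taken and all letters distinct): T must equal 2, so T=2.
Step 7. [col 3: G + Z ≡ J (mod 10)] no forcing yet in column 3 (carry-in 0); Z=3 is free and consistent — try it, so Z=3.
Step 8. [col 3: G + Z ≡ J (mod 10)] from column 3 (Z=3, J=1, carry-in 0, digits 1,2,3,4,5,7,9 already taken and all letters distinct): G must equal 8. So G=8.

Answer: G=8, I=4, J=1, Q=5, S=7, T=2, V=9, Z=3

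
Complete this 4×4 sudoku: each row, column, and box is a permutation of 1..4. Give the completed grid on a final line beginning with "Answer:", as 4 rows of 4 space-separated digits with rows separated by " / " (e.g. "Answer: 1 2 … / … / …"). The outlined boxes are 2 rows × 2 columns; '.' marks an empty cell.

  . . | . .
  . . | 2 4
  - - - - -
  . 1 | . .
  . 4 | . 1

Step 1. [r1c4∈{3}] r1c4's peers cover all but 3. So r1c4=3.
Step 2. [r4c1∈{2,3}] row 4 places 2 nowhere but r4c1. So r4c1=2.
Step 3. [r2c1∈{1,3}] across row 2, 1 lands solely at r2c1, so r2c1=1.
Step 4. [r3c1∈{3}] r3c1 has the single candidate 3, so r3c1=3.
Step 5. [r4c3∈{3}] r4c3's peers cover all but 3, so r4c3=3.
Step 6. [r2c2∈{3}] r2c2 is down to just 3, so r2c2=3.
Step 7. [r1c2∈{2}] r1c2 is down to just 2. So r1c2=2.
Step 8. [r1c1∈{4}] only 4 remains possible at r1c1, so r1c1=4.
Step 9. [r1c3∈{1}] r1c3's peers cover all but 1, so r1c3=1.
Step 10. [r3c4∈{2}] r3c4 has the single candidate 2, so r3c4=2.
Step 11. [r3c3∈{4}] r3c3's peers cover all but 4 ⇒ r3c3=4.

Answer: 4 2 1 3 / 1 3 2 4 / 3 1 4 2 / 2 4 3 1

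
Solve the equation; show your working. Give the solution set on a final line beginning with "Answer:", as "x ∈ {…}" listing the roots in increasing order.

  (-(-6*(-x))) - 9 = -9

Step 1. [(-(-6*(-x))) - 9 = -9] peel the -9: add 9 from each side ⇒ sub: -(-6*(-x)) = 0.
Step 2. [-(-6*(-x)) = 0] LHS negated; negate both sides. So neg: -6*(-x) = 0.
Step 3. [-6*(-x) = 0] LHS = -6·(…); ÷-6 both sides, so div: -x = 0.
Step 4. [-x = 0] leading − — multiply by −1, so neg: x = 0.

Answer: x ∈ {0}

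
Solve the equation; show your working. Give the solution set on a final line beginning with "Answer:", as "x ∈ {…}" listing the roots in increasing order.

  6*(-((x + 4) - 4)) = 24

Step 1. [6*(-((x + 4) - 4)) = 24] LHS = 6·(…); ÷6 both sides. So div: -((x + 4) - 4) = 4.
Step 2. [-((x + 4) - 4) = 4] flip signs both sides ⇒ neg: (x + 4) - 4 = -4.
Step 3. [(x + 4) - 4 = -4] -4 is outermost — add 4 both sides, so sub: x + 4 = 0.
Step 4. [x + 4 = 0] subtract 4: x sits inside (… + 4) ⇒ sub: x = -4.

Answer: x ∈ {-4}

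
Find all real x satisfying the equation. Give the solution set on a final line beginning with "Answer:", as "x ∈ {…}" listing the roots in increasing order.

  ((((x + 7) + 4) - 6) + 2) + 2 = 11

Step 1. [((((x + 7) + 4) - 6) + 2) + 2 = 11] 2 comes off first (subtract 2), so sub: (((x + 7) + 4) - 6) + 2 = 9.
Step 2. [(((x + 7) + 4) - 6) + 2 = 9] +2 is outermost — subtract 2 both sides. So sub: ((x + 7) + 4) - 6 = 7.
Step 3. [((x + 7) + 4) - 6 = 7] the outer -6 inverts by adding 6. So sub: (x + 7) + 4 = 13.
Step 4. [(x + 7) + 4 = 13] the outer +4 inverts by subtracting 4. So sub: x + 7 = 9.
Step 5. [x + 7 = 9] +7 is outermost — subtract 7 both sides, so sub: x = 2.

Answer: x ∈ {2}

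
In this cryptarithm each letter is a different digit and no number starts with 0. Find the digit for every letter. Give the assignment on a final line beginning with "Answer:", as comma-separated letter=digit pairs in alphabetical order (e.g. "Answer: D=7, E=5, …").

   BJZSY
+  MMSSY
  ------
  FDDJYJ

Step 1. [col 1: Y + Y ≡ J (mod 10)] J=8 is one option consistent with column 1 (Y + Y ≡ J (mod 10), carry-in 0) — take it, so J=8.
Step 2. [F] the sum has 6 digits but both addends have 5; that extra leading digit F is the final carry, namely 1. So F=1.
Step 3. [col 1: Y + Y ≡ J (mod 10)] column 1 (Y + Y ≡ J (mod 10), carry-in 0) doesn't pin Y yet; pick Y=4 and continue ⇒ Y=4.
Step 4. [col 2: S + S ≡ Y (mod 10)] S=2 is one option consistent with column 2 (S + S ≡ Y (mod 10), carry-in 0) — take it ⇒ S=2.
Step 5. [col 3: Z + S ≡ J (mod 10)] from column 3 (S=2, J=8, carry-in 0, digits 1,2,4,8 already taken and all letters distinct): Z must equal 6 ⇒ Z=6.
Step 6. [col 4: J + M ≡ D (mod 10)] D=3 is one option consistent with column 4 (J + M ≡ D (mod 10), carry-in 0) — take it. So D=3.
Step 7. [col 4: J + M ≡ D (mod 10)] column 4 reads J+M+carry(0)=D with J=8, D=3; with digits 1,2,3,4,6,8 already taken and all letters distinct, the only value for M is 5 ⇒ M=5.
Step 8. [col 5: B + M ≡ D (mod 10)] column 5: given M=5, D=3, carry-in 1, and digits 1,2,3,4,5,6,8 already taken and all letters distinct, B+M≡D (mod 10) forces B=7, so B=7.

Answer: B=7, D=3, F=1, J=8, M=5, S=2, Y=4, Z=6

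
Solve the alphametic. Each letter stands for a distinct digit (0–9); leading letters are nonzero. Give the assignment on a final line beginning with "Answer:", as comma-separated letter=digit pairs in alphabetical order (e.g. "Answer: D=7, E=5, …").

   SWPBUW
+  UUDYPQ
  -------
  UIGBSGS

Step 1. [col 1: W + Q ≡ S (mod 10)] no forcing yet in column 1 (carry-in 0); S=9 is free and consistent — try it, so S=9.
Step 2. [U] adding two 6-digit numbers gives at most 6+1 digits, and here it does — U is that final carry and must be 1 ⇒ U=1.
Step 3. [col 1: W + Q ≡ S (mod 10)] several values work for Q in column 1 (W + Q ≡ S (mod 10), carry-in 0); try Q=6 ⇒ Q=6.
Step 4. [col 1: W + Q ≡ S (mod 10)] from column 1 (Q=6, S=9, carry-in 0, digits 1,6,9 already taken and all letters distinct): W must equal 3, so W=3.
Step 5. [col 2: U + P ≡ G (mod 10)] several values work for G in column 2 (U + P ≡ G (mod 10), carry-in 0); try G=5, so G=5.
Step 6. [col 2: U + P ≡ G (mod 10)] in column 2 we have U+P≡G with carry-in 0; given U=1, G=5 and digits 1,3,5,6,9 already taken and all letters distinct, that pins P to 4. So P=4.
Step 7. [col 3: B + Y ≡ S (mod 10)] Y=7 is one option consistent with column 3 (B + Y ≡ S (mod 10), carry-in 0) — take it, so Y=7.
Step 8. [col 3: B + Y ≡ S (mod 10)] from column 3 (Y=7, S=9, carry-in 0, digits 1,3,4,5,6,7,9 already taken and all letters distinct): B must equal 2 ⇒ B=2.
Step 9. [col 4: P + D ≡ B (mod 10)] column 4: given P=4, B=2, carry-in 0, and digits 1,2,3,4,5,6,7,9 already taken and all letters distinct, P+D≡B (mod 10) forces D=8, so D=8.
Step 10. [col 6: S + U ≡ I (mod 10)] from column 6 (S=9, U=1, carry-in 0, digits 1,2,3,4,5,6,7,8,9 already taken and all letters distinct): I must equal 0. So I=0.

Answer: B=2, D=8, G=5, I=0, P=4, Q=6, S=9, U=1, W=3, Y=7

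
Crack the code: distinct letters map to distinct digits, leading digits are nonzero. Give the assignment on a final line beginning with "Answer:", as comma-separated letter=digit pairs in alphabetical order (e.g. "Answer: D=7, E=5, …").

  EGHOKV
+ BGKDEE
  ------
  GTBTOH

Step 1. [col 1: V + E ≡ H (mod 10)] several values work for H in column 1 (V + E ≡ H (mod 10), carry-in 0); try H=0 ⇒ H=0.
Step 2. [col 1: V + E ≡ H (mod 10)] E=1 is one option consistent with column 1 (V + E ≡ H (mod 10), carry-in 0) — take it. So E=1.
Step 3. [col 1: V + E ≡ H (mod 10)] column 1: given E=1, H=0, carry-in 0, and digits 0,1 already taken and all letters distinct, V+E≡H (mod 10) forces V=9, so V=9.
Step 4. [col 2: K + E ≡ O (mod 10)] column 2 (K + E ≡ O (mod 10), carry-in 1) doesn't pin O yet; pick O=5 and continue. So O=5.
Step 5. [col 2: K + E ≡ O (mod 10)] column 2: given E=1, O=5, carry-in 1, and digits 0,1,5,9 already taken and all letters distinct, K+E≡O (mod 10) forces K=3. So K=3.
Step 6. [col 3: O + D ≡ T (mod 10)] several values work for T in column 3 (O + D ≡ T (mod 10), carry-in 0); try T=2. So T=2.
Step 7. [col 3: O + D ≡ T (mod 10)] column 3: given O=5, T=2, carry-in 0, and digits 0,1,2,3,5,9 already taken and all letters distinct, O+D≡T (mod 10) forces D=7, so D=7.
Step 8. [col 4: H + K ≡ B (mod 10)] column 4: given H=0, K=3, carry-in 1, and digits 0,1,2,3,5,7,9 already taken and all letters distinct, H+K≡B (mod 10) forces B=4. So B=4.
Step 9. [col 5: G + G ≡ T (mod 10)] in column 5 we have G+G≡T with carry-in 0; given T=2 and digits 0,1,2,3,4,5,7,9 already taken and all letters distinct, that pins G to 6. So G=6.

Answer: B=4, D=7, E=1, G=6, H=0, K=3, O=5, T=2, V=9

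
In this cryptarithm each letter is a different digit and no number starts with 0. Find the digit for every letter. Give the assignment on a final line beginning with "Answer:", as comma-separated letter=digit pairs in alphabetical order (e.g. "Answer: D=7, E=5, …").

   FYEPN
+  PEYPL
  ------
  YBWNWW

Step 1. [col 1: N + L ≡ W (mod 10)] several values work for N in column 1 (N + L ≡ W (mod 10), carry-in 0); try N=6. So N=6.
Step 2. [col 1: N + L ≡ W (mod 10)] no forcing yet in column 1 (carry-in 0); W=5 is free and consistent — try it. So W=5.
Step 3. [col 1: N + L ≡ W (mod 10)] from column 1 (N=6, W=5, carry-in 0, digits 5,6 already taken and all letters distinct): L must equal 9 ⇒ L=9.
Step 4. [Y] Y is the leading digit of a 6-digit sum of two 5-digit numbers; the final carry is exactly 1. So Y=1.
Step 5. [col 2: P + P ≡ W (mod 10)] column 2 (P + P ≡ W (mod 10), carry-in 1) doesn't pin P yet; pick P=7 and continue ⇒ P=7.
Step 6. [col 3: E + Y ≡ N (mod 10)] column 3: given Y=1, N=6, carry-in 1, and digits 1,5,6,7,9 already taken and all letters distinct, E+Y≡N (mod 10) forces E=4, so E=4.
Step 7. [col 5: F + P ≡ B (mod 10)] in column 5 we have F+P≡B with carry-in 0; given P=7 and digits 1,4,5,6,7,9 already taken and all letters distinct, that pins F to 3. So F=3.
Step 8. [col 5: F + P ≡ B (mod 10)] column 5: given F=3, P=7, carry-in 0, and digits 1,3,4,5,6,7,9 already taken and all letters distinct, F+P≡B (mod 10) forces B=0, so B=0.

Answer: B=0, E=4, F=3, L=9, N=6, P=7, W=5, Y=1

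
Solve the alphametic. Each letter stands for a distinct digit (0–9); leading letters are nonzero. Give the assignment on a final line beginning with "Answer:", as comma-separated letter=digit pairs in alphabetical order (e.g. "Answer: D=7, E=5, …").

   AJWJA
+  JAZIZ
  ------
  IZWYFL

Step 1. [I] I is the leading digit of a 6-digit sum of two 5-digit numbers; the final carry is exactly 1 ⇒ I=1.
Step 2. [col 1: A + Z ≡ L (mod 10)] several values work for Z in column 1 (A + Z ≡ L (mod 10), carry-in 0); try Z=3 ⇒ Z=3.
Step 3. [col 1: A + Z ≡ L (mod 10)] several values work for L in column 1 (A + Z ≡ L (mod 10), carry-in 0); try L=7, so L=7.
Step 4. [col 1: A + Z ≡ L (mod 10)] from column 1 (Z=3, L=7, carry-in 0, digits 1,3,7 already taken and all letters distinct): A must equal 4 ⇒ A=4.
Step 5. [col 2: J + I ≡ F (mod 10)] no forcing yet in column 2 (carry-in 0); F=9 is free and consistent — try it ⇒ F=9.
Step 6. [col 2: J + I ≡ F (mod 10)] column 2 reads J+I+carry(0)=F with I=1, F=9; with digits 1,3,4,7,9 already taken and all letters distinct, the only value for J is 8. So J=8.
Step 7. [col 3: W + Z ≡ Y (mod 10)] column 3 reads W+Z+carry(0)=Y with Z=3; with digits 1,3,4,7,8,9 already taken and all letters distinct, the only value for Y is 5 ⇒ Y=5.
Step 8. [col 3: W + Z ≡ Y (mod 10)] column 3 reads W+Z+carry(0)=Y with Z=3, Y=5; with digits 1,3,4,5,7,8,9 already taken and all letters distinct, the only value for W is 2 ⇒ W=2.

Answer: A=4, F=9, I=1, J=8, L=7, W=2, Y=5, Z=3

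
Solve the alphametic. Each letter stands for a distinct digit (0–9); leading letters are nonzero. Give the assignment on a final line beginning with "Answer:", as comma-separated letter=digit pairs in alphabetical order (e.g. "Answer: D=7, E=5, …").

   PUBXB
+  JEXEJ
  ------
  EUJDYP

Step 1. [col 1: B + J ≡ P (mod 10)] several values work for J in column 1 (B + J ≡ P (mod 10), carry-in 0); try J=7. So J=7.
Step 2. [E] E is the leading digit of a 6-digit sum of two 5-digit numbers; the final carry is exactly 1, so E=1.
Step 3. [col 1: B + J ≡ P (mod 10)] no forcing yet in column 1 (carry-in 0); P=9 is free and consistent — try it. So P=9.
Step 4. [col 1: B + J ≡ P (mod 10)] from column 1 (J=7, P=9, carry-in 0, digits 1,7,9 already taken and all letters distinct): B must equal 2, so B=2.
Step 5. [col 2: X + E ≡ Y (mod 10)] X=3 is one option consistent with column 2 (X + E ≡ Y (mod 10), carry-in 0) — take it, so X=3.
Step 6. [col 2: X + E ≡ Y (mod 10)] in column 2 we have X+E≡Y with carry-in 0; given X=3, E=1 and digits 1,2,3,7,9 already taken and all letters distinct, that pins Y to 4. So Y=4.
Step 7. [col 3: B + X ≡ D (mod 10)] column 3 reads B+X+carry(0)=D with B=2, X=3; with digits 1,2,3,4,7,9 already taken and all letters distinct, the only value for D is 5. So D=5.
Step 8. [col 4: U + E ≡ J (mod 10)] column 4 reads U+E+carry(0)=J with E=1, J=7; with digits 1,2,3,4,5,7,9 already taken and all letters distinct, the only value for U is 6 ⇒ U=6.

Answer: B=2, D=5, E=1, J=7, P=9, U=6, X=3, Y=4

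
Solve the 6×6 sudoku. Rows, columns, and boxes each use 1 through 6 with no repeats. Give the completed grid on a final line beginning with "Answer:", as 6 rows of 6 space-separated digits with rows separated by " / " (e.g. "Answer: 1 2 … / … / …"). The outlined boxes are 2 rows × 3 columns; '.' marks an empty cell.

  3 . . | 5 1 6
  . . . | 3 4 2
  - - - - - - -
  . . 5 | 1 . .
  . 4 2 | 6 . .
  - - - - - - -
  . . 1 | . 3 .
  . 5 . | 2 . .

Step 1. [r3c1∈{6}] r3c1's peers cover all but 6 ⇒ r3c1=6.
Step 2. [r6c1∈{4}] r6c1 is down to just 4. So r6c1=4.
Step 3. [r5c2∈{2,6}] r5c2 is the only open cell in row 5 admitting 6 ⇒ r5c2=6.
Step 4. [r3c6∈{3,4}] in row 3, 4 fits only at r3c6, so r3c6=4.
Step 5. [r5c6∈{5}] nothing but 5 survives at r5c6 ⇒ r5c6=5.
Step 6. [r2c1∈{1,5}] row 2 places 5 nowhere but r2c1 ⇒ r2c1=5.
Step 7. [r3c2∈{3}] r3c2's peers cover all but 3, so r3c2=3.
Step 8. [r6c6∈{1}] only 1 remains possible at r6c6, so r6c6=1.
Step 9. [r4c6∈{3}] r4c6 has the single candidate 3 ⇒ r4c6=3.
Step 10. [r6c3∈{3}] only 3 remains possible at r6c3, so r6c3=3.
Step 11. [r2c2∈{1}] only 1 remains possible at r2c2 ⇒ r2c2=1.
Step 12. [r4c1∈{1}] only 1 remains possible at r4c1 ⇒ r4c1=1.
Step 13. [r4c5∈{5}] nothing but 5 survives at r4c5, so r4c5=5.
Step 14. [r6c5∈{6}] only 6 remains possible at r6c5. So r6c5=6.
Step 15. [r2c3∈{6}] r2c3 has the single candidate 6. So r2c3=6.
Step 16. [r3c5∈{2}] nothing but 2 survives at r3c5. So r3c5=2.
Step 17. [r5c1∈{2}] r5c1 is down to just 2. So r5c1=2.
Step 18. [r1c2∈{2}] r1c2's peers cover all but 2 ⇒ r1c2=2.
Step 19. [r1c3∈{4}] nothing but 4 survives at r1c3 ⇒ r1c3=4.
Step 20. [r5c4∈{4}] r5c4 is down to just 4 ⇒ r5c4=4.

Answer: 3 2 4 5 1 6 / 5 1 6 3 4 2 / 6 3 5 1 2 4 / 1 4 2 6 5 3 / 2 6 1 4 3 5 / 4 5 3 2 6 1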